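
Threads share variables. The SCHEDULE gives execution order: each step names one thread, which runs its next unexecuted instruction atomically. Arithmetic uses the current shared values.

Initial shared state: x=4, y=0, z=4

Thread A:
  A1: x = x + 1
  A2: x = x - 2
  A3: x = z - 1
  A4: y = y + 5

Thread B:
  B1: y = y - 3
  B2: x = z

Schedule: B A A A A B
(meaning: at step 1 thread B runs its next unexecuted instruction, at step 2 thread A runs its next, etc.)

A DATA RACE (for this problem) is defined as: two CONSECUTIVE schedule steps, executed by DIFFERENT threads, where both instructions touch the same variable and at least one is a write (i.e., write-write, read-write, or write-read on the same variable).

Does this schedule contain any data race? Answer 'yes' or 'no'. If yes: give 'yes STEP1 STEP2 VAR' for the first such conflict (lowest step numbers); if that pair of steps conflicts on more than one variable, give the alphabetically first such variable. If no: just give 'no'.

Steps 1,2: B(r=y,w=y) vs A(r=x,w=x). No conflict.
Steps 2,3: same thread (A). No race.
Steps 3,4: same thread (A). No race.
Steps 4,5: same thread (A). No race.
Steps 5,6: A(r=y,w=y) vs B(r=z,w=x). No conflict.

Answer: no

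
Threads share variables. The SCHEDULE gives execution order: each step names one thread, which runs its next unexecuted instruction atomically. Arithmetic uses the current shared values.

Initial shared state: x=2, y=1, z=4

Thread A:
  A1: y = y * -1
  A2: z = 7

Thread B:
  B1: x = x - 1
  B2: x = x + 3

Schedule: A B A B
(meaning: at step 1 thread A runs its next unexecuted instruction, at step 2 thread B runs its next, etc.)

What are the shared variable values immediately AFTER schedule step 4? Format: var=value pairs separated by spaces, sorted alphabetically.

Answer: x=4 y=-1 z=7

Derivation:
Step 1: thread A executes A1 (y = y * -1). Shared: x=2 y=-1 z=4. PCs: A@1 B@0
Step 2: thread B executes B1 (x = x - 1). Shared: x=1 y=-1 z=4. PCs: A@1 B@1
Step 3: thread A executes A2 (z = 7). Shared: x=1 y=-1 z=7. PCs: A@2 B@1
Step 4: thread B executes B2 (x = x + 3). Shared: x=4 y=-1 z=7. PCs: A@2 B@2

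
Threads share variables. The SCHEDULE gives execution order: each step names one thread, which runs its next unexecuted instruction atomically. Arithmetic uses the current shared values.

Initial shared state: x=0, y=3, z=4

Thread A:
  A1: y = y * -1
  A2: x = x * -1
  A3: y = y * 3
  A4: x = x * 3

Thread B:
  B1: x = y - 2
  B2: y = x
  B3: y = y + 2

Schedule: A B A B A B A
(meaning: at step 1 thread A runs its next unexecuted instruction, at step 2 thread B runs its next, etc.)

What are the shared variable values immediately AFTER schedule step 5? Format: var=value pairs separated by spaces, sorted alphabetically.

Answer: x=5 y=15 z=4

Derivation:
Step 1: thread A executes A1 (y = y * -1). Shared: x=0 y=-3 z=4. PCs: A@1 B@0
Step 2: thread B executes B1 (x = y - 2). Shared: x=-5 y=-3 z=4. PCs: A@1 B@1
Step 3: thread A executes A2 (x = x * -1). Shared: x=5 y=-3 z=4. PCs: A@2 B@1
Step 4: thread B executes B2 (y = x). Shared: x=5 y=5 z=4. PCs: A@2 B@2
Step 5: thread A executes A3 (y = y * 3). Shared: x=5 y=15 z=4. PCs: A@3 B@2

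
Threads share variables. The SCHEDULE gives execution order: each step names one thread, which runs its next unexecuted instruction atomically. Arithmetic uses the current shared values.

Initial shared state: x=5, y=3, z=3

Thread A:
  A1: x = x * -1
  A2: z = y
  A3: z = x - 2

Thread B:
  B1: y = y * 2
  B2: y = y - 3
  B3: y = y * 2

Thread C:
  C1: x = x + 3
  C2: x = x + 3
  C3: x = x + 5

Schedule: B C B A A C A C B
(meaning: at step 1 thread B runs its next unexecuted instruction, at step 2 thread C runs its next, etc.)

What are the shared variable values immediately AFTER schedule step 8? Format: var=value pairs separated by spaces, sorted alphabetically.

Step 1: thread B executes B1 (y = y * 2). Shared: x=5 y=6 z=3. PCs: A@0 B@1 C@0
Step 2: thread C executes C1 (x = x + 3). Shared: x=8 y=6 z=3. PCs: A@0 B@1 C@1
Step 3: thread B executes B2 (y = y - 3). Shared: x=8 y=3 z=3. PCs: A@0 B@2 C@1
Step 4: thread A executes A1 (x = x * -1). Shared: x=-8 y=3 z=3. PCs: A@1 B@2 C@1
Step 5: thread A executes A2 (z = y). Shared: x=-8 y=3 z=3. PCs: A@2 B@2 C@1
Step 6: thread C executes C2 (x = x + 3). Shared: x=-5 y=3 z=3. PCs: A@2 B@2 C@2
Step 7: thread A executes A3 (z = x - 2). Shared: x=-5 y=3 z=-7. PCs: A@3 B@2 C@2
Step 8: thread C executes C3 (x = x + 5). Shared: x=0 y=3 z=-7. PCs: A@3 B@2 C@3

Answer: x=0 y=3 z=-7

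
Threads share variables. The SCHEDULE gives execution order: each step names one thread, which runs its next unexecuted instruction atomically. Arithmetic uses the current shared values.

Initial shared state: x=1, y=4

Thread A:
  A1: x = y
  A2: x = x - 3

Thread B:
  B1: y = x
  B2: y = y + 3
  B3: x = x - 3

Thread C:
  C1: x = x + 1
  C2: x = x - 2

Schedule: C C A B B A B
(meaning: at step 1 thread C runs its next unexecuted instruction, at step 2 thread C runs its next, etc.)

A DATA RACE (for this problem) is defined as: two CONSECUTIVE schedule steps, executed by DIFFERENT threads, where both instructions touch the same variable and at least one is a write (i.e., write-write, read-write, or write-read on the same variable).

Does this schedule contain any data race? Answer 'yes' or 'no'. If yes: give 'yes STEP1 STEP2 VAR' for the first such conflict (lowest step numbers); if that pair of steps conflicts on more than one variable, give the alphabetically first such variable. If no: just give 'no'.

Answer: yes 2 3 x

Derivation:
Steps 1,2: same thread (C). No race.
Steps 2,3: C(x = x - 2) vs A(x = y). RACE on x (W-W).
Steps 3,4: A(x = y) vs B(y = x). RACE on x (W-R), y (R-W). Multiple vars; alphabetically first is x.
Steps 4,5: same thread (B). No race.
Steps 5,6: B(r=y,w=y) vs A(r=x,w=x). No conflict.
Steps 6,7: A(x = x - 3) vs B(x = x - 3). RACE on x (W-W).
First conflict at steps 2,3.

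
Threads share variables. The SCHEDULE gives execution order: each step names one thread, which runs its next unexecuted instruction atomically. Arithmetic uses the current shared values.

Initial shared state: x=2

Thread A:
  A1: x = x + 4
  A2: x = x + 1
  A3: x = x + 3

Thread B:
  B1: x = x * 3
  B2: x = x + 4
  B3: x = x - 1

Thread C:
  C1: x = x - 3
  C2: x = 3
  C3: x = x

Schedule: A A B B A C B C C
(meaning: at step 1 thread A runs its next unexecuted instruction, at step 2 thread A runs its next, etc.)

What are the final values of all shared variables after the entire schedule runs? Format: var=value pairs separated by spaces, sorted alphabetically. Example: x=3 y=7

Answer: x=3

Derivation:
Step 1: thread A executes A1 (x = x + 4). Shared: x=6. PCs: A@1 B@0 C@0
Step 2: thread A executes A2 (x = x + 1). Shared: x=7. PCs: A@2 B@0 C@0
Step 3: thread B executes B1 (x = x * 3). Shared: x=21. PCs: A@2 B@1 C@0
Step 4: thread B executes B2 (x = x + 4). Shared: x=25. PCs: A@2 B@2 C@0
Step 5: thread A executes A3 (x = x + 3). Shared: x=28. PCs: A@3 B@2 C@0
Step 6: thread C executes C1 (x = x - 3). Shared: x=25. PCs: A@3 B@2 C@1
Step 7: thread B executes B3 (x = x - 1). Shared: x=24. PCs: A@3 B@3 C@1
Step 8: thread C executes C2 (x = 3). Shared: x=3. PCs: A@3 B@3 C@2
Step 9: thread C executes C3 (x = x). Shared: x=3. PCs: A@3 B@3 C@3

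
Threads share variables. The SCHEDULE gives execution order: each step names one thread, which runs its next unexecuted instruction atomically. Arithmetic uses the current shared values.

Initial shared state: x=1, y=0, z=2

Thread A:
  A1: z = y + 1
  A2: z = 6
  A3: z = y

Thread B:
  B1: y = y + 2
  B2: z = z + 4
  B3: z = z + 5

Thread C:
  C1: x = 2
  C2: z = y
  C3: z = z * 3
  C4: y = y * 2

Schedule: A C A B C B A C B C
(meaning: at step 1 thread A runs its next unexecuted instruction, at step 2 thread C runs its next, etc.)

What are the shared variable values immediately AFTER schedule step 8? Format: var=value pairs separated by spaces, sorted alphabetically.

Step 1: thread A executes A1 (z = y + 1). Shared: x=1 y=0 z=1. PCs: A@1 B@0 C@0
Step 2: thread C executes C1 (x = 2). Shared: x=2 y=0 z=1. PCs: A@1 B@0 C@1
Step 3: thread A executes A2 (z = 6). Shared: x=2 y=0 z=6. PCs: A@2 B@0 C@1
Step 4: thread B executes B1 (y = y + 2). Shared: x=2 y=2 z=6. PCs: A@2 B@1 C@1
Step 5: thread C executes C2 (z = y). Shared: x=2 y=2 z=2. PCs: A@2 B@1 C@2
Step 6: thread B executes B2 (z = z + 4). Shared: x=2 y=2 z=6. PCs: A@2 B@2 C@2
Step 7: thread A executes A3 (z = y). Shared: x=2 y=2 z=2. PCs: A@3 B@2 C@2
Step 8: thread C executes C3 (z = z * 3). Shared: x=2 y=2 z=6. PCs: A@3 B@2 C@3

Answer: x=2 y=2 z=6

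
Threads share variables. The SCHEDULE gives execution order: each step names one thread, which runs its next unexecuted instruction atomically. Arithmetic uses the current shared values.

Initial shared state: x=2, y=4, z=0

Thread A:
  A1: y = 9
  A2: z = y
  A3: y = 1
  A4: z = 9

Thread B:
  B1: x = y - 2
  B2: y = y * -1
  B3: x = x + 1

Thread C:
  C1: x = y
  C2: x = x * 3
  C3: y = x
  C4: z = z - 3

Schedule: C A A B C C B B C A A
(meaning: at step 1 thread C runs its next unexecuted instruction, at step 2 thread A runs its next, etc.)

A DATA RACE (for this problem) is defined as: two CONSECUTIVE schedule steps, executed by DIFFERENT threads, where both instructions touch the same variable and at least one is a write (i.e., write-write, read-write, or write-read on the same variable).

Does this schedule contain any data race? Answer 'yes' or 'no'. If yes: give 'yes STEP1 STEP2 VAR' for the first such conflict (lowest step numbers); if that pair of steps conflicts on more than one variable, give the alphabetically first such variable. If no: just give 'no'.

Answer: yes 1 2 y

Derivation:
Steps 1,2: C(x = y) vs A(y = 9). RACE on y (R-W).
Steps 2,3: same thread (A). No race.
Steps 3,4: A(r=y,w=z) vs B(r=y,w=x). No conflict.
Steps 4,5: B(x = y - 2) vs C(x = x * 3). RACE on x (W-W).
Steps 5,6: same thread (C). No race.
Steps 6,7: C(y = x) vs B(y = y * -1). RACE on y (W-W).
Steps 7,8: same thread (B). No race.
Steps 8,9: B(r=x,w=x) vs C(r=z,w=z). No conflict.
Steps 9,10: C(r=z,w=z) vs A(r=-,w=y). No conflict.
Steps 10,11: same thread (A). No race.
First conflict at steps 1,2.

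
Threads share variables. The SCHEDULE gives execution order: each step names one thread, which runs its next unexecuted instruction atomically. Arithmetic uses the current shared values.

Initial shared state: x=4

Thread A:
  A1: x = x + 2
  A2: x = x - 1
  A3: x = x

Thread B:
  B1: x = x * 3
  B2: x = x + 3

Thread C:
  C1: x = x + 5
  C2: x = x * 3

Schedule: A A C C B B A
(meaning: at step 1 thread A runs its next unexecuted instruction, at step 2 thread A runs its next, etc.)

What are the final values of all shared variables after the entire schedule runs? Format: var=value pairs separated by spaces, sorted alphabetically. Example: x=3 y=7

Answer: x=93

Derivation:
Step 1: thread A executes A1 (x = x + 2). Shared: x=6. PCs: A@1 B@0 C@0
Step 2: thread A executes A2 (x = x - 1). Shared: x=5. PCs: A@2 B@0 C@0
Step 3: thread C executes C1 (x = x + 5). Shared: x=10. PCs: A@2 B@0 C@1
Step 4: thread C executes C2 (x = x * 3). Shared: x=30. PCs: A@2 B@0 C@2
Step 5: thread B executes B1 (x = x * 3). Shared: x=90. PCs: A@2 B@1 C@2
Step 6: thread B executes B2 (x = x + 3). Shared: x=93. PCs: A@2 B@2 C@2
Step 7: thread A executes A3 (x = x). Shared: x=93. PCs: A@3 B@2 C@2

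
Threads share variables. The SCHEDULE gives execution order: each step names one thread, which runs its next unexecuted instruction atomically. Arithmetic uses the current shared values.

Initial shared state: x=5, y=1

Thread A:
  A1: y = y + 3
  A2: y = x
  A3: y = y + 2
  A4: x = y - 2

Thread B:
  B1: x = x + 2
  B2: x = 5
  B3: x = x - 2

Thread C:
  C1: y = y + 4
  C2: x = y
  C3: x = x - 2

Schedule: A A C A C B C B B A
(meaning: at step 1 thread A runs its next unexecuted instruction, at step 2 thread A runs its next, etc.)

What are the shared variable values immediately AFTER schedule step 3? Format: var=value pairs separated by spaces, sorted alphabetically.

Step 1: thread A executes A1 (y = y + 3). Shared: x=5 y=4. PCs: A@1 B@0 C@0
Step 2: thread A executes A2 (y = x). Shared: x=5 y=5. PCs: A@2 B@0 C@0
Step 3: thread C executes C1 (y = y + 4). Shared: x=5 y=9. PCs: A@2 B@0 C@1

Answer: x=5 y=9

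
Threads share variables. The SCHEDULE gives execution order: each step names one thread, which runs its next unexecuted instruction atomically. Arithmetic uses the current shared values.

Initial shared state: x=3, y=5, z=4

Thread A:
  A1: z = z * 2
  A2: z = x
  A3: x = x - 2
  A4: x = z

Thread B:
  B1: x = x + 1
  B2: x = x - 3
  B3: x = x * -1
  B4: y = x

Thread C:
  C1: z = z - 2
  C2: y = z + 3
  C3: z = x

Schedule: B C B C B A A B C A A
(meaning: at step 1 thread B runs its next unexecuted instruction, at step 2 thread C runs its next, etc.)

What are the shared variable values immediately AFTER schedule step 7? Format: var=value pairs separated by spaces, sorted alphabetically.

Answer: x=-1 y=5 z=-1

Derivation:
Step 1: thread B executes B1 (x = x + 1). Shared: x=4 y=5 z=4. PCs: A@0 B@1 C@0
Step 2: thread C executes C1 (z = z - 2). Shared: x=4 y=5 z=2. PCs: A@0 B@1 C@1
Step 3: thread B executes B2 (x = x - 3). Shared: x=1 y=5 z=2. PCs: A@0 B@2 C@1
Step 4: thread C executes C2 (y = z + 3). Shared: x=1 y=5 z=2. PCs: A@0 B@2 C@2
Step 5: thread B executes B3 (x = x * -1). Shared: x=-1 y=5 z=2. PCs: A@0 B@3 C@2
Step 6: thread A executes A1 (z = z * 2). Shared: x=-1 y=5 z=4. PCs: A@1 B@3 C@2
Step 7: thread A executes A2 (z = x). Shared: x=-1 y=5 z=-1. PCs: A@2 B@3 C@2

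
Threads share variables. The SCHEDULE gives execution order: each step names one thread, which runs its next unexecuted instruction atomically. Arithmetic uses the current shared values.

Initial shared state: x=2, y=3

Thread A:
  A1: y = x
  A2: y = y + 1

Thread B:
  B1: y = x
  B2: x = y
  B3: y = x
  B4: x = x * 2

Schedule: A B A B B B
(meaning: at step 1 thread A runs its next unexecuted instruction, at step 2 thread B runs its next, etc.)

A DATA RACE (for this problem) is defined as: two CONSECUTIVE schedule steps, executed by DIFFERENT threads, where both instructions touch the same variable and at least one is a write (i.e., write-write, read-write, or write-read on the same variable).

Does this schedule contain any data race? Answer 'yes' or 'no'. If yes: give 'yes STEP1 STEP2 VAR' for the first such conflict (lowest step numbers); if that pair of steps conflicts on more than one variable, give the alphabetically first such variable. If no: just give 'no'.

Answer: yes 1 2 y

Derivation:
Steps 1,2: A(y = x) vs B(y = x). RACE on y (W-W).
Steps 2,3: B(y = x) vs A(y = y + 1). RACE on y (W-W).
Steps 3,4: A(y = y + 1) vs B(x = y). RACE on y (W-R).
Steps 4,5: same thread (B). No race.
Steps 5,6: same thread (B). No race.
First conflict at steps 1,2.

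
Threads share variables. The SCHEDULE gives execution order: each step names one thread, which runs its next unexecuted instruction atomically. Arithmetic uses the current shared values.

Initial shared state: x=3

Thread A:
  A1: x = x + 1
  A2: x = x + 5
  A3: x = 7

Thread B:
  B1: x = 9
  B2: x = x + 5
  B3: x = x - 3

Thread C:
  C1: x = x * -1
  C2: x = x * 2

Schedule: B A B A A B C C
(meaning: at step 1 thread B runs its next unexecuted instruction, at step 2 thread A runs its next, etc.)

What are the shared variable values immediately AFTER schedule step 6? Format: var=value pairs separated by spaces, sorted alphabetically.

Step 1: thread B executes B1 (x = 9). Shared: x=9. PCs: A@0 B@1 C@0
Step 2: thread A executes A1 (x = x + 1). Shared: x=10. PCs: A@1 B@1 C@0
Step 3: thread B executes B2 (x = x + 5). Shared: x=15. PCs: A@1 B@2 C@0
Step 4: thread A executes A2 (x = x + 5). Shared: x=20. PCs: A@2 B@2 C@0
Step 5: thread A executes A3 (x = 7). Shared: x=7. PCs: A@3 B@2 C@0
Step 6: thread B executes B3 (x = x - 3). Shared: x=4. PCs: A@3 B@3 C@0

Answer: x=4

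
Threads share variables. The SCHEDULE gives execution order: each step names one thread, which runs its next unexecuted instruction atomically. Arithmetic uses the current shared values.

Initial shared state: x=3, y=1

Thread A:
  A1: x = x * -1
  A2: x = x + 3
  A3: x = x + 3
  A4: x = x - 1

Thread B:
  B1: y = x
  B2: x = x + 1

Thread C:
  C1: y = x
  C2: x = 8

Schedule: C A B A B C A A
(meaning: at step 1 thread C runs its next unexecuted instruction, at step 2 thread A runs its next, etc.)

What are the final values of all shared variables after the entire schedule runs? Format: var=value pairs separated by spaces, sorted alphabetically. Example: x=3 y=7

Answer: x=10 y=-3

Derivation:
Step 1: thread C executes C1 (y = x). Shared: x=3 y=3. PCs: A@0 B@0 C@1
Step 2: thread A executes A1 (x = x * -1). Shared: x=-3 y=3. PCs: A@1 B@0 C@1
Step 3: thread B executes B1 (y = x). Shared: x=-3 y=-3. PCs: A@1 B@1 C@1
Step 4: thread A executes A2 (x = x + 3). Shared: x=0 y=-3. PCs: A@2 B@1 C@1
Step 5: thread B executes B2 (x = x + 1). Shared: x=1 y=-3. PCs: A@2 B@2 C@1
Step 6: thread C executes C2 (x = 8). Shared: x=8 y=-3. PCs: A@2 B@2 C@2
Step 7: thread A executes A3 (x = x + 3). Shared: x=11 y=-3. PCs: A@3 B@2 C@2
Step 8: thread A executes A4 (x = x - 1). Shared: x=10 y=-3. PCs: A@4 B@2 C@2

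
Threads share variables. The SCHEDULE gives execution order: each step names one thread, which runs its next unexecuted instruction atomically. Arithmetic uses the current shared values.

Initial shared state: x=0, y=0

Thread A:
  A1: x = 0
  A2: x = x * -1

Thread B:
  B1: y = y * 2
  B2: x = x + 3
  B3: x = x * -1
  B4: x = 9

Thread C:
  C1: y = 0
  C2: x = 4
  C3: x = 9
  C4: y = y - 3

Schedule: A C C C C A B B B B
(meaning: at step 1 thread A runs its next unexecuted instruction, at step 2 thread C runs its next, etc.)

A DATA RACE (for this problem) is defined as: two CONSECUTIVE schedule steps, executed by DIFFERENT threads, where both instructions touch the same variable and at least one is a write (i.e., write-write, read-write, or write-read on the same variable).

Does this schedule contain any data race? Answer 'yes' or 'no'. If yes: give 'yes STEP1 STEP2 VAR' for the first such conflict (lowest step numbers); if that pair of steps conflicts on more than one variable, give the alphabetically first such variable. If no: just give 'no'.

Steps 1,2: A(r=-,w=x) vs C(r=-,w=y). No conflict.
Steps 2,3: same thread (C). No race.
Steps 3,4: same thread (C). No race.
Steps 4,5: same thread (C). No race.
Steps 5,6: C(r=y,w=y) vs A(r=x,w=x). No conflict.
Steps 6,7: A(r=x,w=x) vs B(r=y,w=y). No conflict.
Steps 7,8: same thread (B). No race.
Steps 8,9: same thread (B). No race.
Steps 9,10: same thread (B). No race.

Answer: no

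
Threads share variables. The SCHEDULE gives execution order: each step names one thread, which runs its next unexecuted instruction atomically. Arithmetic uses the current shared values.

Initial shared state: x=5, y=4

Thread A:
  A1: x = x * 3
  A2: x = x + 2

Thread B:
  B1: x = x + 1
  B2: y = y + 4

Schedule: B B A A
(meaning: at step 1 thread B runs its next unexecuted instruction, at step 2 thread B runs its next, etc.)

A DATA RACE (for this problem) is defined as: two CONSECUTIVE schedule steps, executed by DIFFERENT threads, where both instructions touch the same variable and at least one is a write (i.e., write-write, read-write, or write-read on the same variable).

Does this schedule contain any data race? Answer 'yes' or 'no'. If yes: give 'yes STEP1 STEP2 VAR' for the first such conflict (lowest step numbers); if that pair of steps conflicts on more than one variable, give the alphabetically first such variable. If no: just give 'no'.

Steps 1,2: same thread (B). No race.
Steps 2,3: B(r=y,w=y) vs A(r=x,w=x). No conflict.
Steps 3,4: same thread (A). No race.

Answer: no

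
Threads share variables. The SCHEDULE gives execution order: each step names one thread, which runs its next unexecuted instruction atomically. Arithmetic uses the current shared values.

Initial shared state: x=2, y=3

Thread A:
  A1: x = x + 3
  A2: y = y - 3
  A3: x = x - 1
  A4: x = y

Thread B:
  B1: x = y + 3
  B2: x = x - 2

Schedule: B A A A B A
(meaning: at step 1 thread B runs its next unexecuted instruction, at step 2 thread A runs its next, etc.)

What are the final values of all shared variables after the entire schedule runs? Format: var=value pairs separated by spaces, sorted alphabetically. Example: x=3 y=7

Step 1: thread B executes B1 (x = y + 3). Shared: x=6 y=3. PCs: A@0 B@1
Step 2: thread A executes A1 (x = x + 3). Shared: x=9 y=3. PCs: A@1 B@1
Step 3: thread A executes A2 (y = y - 3). Shared: x=9 y=0. PCs: A@2 B@1
Step 4: thread A executes A3 (x = x - 1). Shared: x=8 y=0. PCs: A@3 B@1
Step 5: thread B executes B2 (x = x - 2). Shared: x=6 y=0. PCs: A@3 B@2
Step 6: thread A executes A4 (x = y). Shared: x=0 y=0. PCs: A@4 B@2

Answer: x=0 y=0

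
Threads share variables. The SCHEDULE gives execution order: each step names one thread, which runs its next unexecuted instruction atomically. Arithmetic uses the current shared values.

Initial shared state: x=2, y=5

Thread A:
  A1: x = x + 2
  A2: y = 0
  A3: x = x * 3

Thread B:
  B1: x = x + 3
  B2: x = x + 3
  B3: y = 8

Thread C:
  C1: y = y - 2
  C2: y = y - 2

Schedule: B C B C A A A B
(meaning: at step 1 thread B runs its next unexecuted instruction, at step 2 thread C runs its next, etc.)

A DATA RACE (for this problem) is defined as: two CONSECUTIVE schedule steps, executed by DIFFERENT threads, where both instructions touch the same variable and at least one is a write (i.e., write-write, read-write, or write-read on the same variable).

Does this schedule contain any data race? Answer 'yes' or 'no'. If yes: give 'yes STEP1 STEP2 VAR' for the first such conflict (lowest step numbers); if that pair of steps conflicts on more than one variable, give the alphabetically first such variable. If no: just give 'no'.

Answer: no

Derivation:
Steps 1,2: B(r=x,w=x) vs C(r=y,w=y). No conflict.
Steps 2,3: C(r=y,w=y) vs B(r=x,w=x). No conflict.
Steps 3,4: B(r=x,w=x) vs C(r=y,w=y). No conflict.
Steps 4,5: C(r=y,w=y) vs A(r=x,w=x). No conflict.
Steps 5,6: same thread (A). No race.
Steps 6,7: same thread (A). No race.
Steps 7,8: A(r=x,w=x) vs B(r=-,w=y). No conflict.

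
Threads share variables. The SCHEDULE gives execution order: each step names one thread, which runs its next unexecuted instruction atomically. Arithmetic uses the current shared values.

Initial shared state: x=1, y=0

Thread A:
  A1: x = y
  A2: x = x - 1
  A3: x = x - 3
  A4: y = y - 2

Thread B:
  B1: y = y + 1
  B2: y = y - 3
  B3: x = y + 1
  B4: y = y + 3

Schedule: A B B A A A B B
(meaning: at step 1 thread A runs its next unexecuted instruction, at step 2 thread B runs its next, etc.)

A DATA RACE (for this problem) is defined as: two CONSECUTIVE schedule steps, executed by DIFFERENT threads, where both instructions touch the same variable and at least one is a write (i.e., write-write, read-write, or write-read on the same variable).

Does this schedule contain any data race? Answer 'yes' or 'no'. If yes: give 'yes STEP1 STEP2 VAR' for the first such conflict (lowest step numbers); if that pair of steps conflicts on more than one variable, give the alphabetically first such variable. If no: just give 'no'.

Answer: yes 1 2 y

Derivation:
Steps 1,2: A(x = y) vs B(y = y + 1). RACE on y (R-W).
Steps 2,3: same thread (B). No race.
Steps 3,4: B(r=y,w=y) vs A(r=x,w=x). No conflict.
Steps 4,5: same thread (A). No race.
Steps 5,6: same thread (A). No race.
Steps 6,7: A(y = y - 2) vs B(x = y + 1). RACE on y (W-R).
Steps 7,8: same thread (B). No race.
First conflict at steps 1,2.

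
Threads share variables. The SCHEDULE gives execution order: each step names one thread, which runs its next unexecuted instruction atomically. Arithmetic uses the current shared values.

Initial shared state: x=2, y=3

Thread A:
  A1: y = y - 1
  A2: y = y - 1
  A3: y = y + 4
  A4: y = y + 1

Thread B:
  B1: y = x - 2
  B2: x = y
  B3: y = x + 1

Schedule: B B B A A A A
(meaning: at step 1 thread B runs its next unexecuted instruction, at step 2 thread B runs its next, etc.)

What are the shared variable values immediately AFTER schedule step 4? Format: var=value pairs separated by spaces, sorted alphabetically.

Answer: x=0 y=0

Derivation:
Step 1: thread B executes B1 (y = x - 2). Shared: x=2 y=0. PCs: A@0 B@1
Step 2: thread B executes B2 (x = y). Shared: x=0 y=0. PCs: A@0 B@2
Step 3: thread B executes B3 (y = x + 1). Shared: x=0 y=1. PCs: A@0 B@3
Step 4: thread A executes A1 (y = y - 1). Shared: x=0 y=0. PCs: A@1 B@3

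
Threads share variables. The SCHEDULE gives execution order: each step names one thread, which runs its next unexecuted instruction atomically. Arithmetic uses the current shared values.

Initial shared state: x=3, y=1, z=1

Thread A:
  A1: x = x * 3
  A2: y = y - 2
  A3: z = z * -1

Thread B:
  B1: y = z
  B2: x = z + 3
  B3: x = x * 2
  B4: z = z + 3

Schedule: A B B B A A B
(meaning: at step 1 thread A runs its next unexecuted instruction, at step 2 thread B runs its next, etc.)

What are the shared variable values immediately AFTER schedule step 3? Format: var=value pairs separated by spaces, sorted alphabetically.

Answer: x=4 y=1 z=1

Derivation:
Step 1: thread A executes A1 (x = x * 3). Shared: x=9 y=1 z=1. PCs: A@1 B@0
Step 2: thread B executes B1 (y = z). Shared: x=9 y=1 z=1. PCs: A@1 B@1
Step 3: thread B executes B2 (x = z + 3). Shared: x=4 y=1 z=1. PCs: A@1 B@2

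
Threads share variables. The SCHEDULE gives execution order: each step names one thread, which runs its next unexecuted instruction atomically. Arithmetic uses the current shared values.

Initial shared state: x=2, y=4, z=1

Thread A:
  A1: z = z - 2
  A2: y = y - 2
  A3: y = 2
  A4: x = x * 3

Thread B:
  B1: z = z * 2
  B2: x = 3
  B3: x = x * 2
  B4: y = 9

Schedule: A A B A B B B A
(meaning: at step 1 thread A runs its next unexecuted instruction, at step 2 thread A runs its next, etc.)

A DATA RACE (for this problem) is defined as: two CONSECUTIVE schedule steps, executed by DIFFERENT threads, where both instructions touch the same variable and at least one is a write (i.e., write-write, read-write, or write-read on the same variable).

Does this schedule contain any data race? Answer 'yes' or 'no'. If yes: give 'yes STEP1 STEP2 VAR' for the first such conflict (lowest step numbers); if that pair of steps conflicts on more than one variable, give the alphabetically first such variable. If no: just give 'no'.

Steps 1,2: same thread (A). No race.
Steps 2,3: A(r=y,w=y) vs B(r=z,w=z). No conflict.
Steps 3,4: B(r=z,w=z) vs A(r=-,w=y). No conflict.
Steps 4,5: A(r=-,w=y) vs B(r=-,w=x). No conflict.
Steps 5,6: same thread (B). No race.
Steps 6,7: same thread (B). No race.
Steps 7,8: B(r=-,w=y) vs A(r=x,w=x). No conflict.

Answer: no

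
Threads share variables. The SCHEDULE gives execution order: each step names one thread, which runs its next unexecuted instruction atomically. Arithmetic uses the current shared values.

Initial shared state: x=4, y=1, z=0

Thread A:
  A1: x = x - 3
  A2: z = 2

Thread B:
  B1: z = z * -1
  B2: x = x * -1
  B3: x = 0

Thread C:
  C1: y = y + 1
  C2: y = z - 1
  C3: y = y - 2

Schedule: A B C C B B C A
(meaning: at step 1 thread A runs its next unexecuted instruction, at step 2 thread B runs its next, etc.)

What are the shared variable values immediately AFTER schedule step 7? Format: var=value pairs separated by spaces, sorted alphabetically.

Step 1: thread A executes A1 (x = x - 3). Shared: x=1 y=1 z=0. PCs: A@1 B@0 C@0
Step 2: thread B executes B1 (z = z * -1). Shared: x=1 y=1 z=0. PCs: A@1 B@1 C@0
Step 3: thread C executes C1 (y = y + 1). Shared: x=1 y=2 z=0. PCs: A@1 B@1 C@1
Step 4: thread C executes C2 (y = z - 1). Shared: x=1 y=-1 z=0. PCs: A@1 B@1 C@2
Step 5: thread B executes B2 (x = x * -1). Shared: x=-1 y=-1 z=0. PCs: A@1 B@2 C@2
Step 6: thread B executes B3 (x = 0). Shared: x=0 y=-1 z=0. PCs: A@1 B@3 C@2
Step 7: thread C executes C3 (y = y - 2). Shared: x=0 y=-3 z=0. PCs: A@1 B@3 C@3

Answer: x=0 y=-3 z=0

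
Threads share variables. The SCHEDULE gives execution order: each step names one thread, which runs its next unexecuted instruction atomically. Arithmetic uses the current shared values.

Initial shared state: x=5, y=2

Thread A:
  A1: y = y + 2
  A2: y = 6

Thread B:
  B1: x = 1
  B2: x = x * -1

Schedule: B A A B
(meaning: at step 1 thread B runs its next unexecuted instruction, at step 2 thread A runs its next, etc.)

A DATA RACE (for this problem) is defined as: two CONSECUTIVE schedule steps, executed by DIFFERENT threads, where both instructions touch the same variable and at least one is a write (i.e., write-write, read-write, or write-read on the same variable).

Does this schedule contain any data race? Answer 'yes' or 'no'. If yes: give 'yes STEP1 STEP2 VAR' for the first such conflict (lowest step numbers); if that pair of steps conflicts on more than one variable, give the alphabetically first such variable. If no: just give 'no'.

Steps 1,2: B(r=-,w=x) vs A(r=y,w=y). No conflict.
Steps 2,3: same thread (A). No race.
Steps 3,4: A(r=-,w=y) vs B(r=x,w=x). No conflict.

Answer: no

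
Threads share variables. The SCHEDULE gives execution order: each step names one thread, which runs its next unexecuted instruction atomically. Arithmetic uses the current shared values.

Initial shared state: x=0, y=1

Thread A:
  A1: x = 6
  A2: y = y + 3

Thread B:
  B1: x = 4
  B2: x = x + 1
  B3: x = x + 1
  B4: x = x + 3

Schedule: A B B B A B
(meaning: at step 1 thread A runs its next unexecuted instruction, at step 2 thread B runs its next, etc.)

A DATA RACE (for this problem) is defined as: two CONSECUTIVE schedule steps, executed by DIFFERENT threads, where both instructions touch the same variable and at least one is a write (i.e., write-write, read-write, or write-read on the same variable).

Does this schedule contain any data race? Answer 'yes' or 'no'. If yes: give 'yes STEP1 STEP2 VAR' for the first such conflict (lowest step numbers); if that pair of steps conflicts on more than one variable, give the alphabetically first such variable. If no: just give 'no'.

Steps 1,2: A(x = 6) vs B(x = 4). RACE on x (W-W).
Steps 2,3: same thread (B). No race.
Steps 3,4: same thread (B). No race.
Steps 4,5: B(r=x,w=x) vs A(r=y,w=y). No conflict.
Steps 5,6: A(r=y,w=y) vs B(r=x,w=x). No conflict.
First conflict at steps 1,2.

Answer: yes 1 2 x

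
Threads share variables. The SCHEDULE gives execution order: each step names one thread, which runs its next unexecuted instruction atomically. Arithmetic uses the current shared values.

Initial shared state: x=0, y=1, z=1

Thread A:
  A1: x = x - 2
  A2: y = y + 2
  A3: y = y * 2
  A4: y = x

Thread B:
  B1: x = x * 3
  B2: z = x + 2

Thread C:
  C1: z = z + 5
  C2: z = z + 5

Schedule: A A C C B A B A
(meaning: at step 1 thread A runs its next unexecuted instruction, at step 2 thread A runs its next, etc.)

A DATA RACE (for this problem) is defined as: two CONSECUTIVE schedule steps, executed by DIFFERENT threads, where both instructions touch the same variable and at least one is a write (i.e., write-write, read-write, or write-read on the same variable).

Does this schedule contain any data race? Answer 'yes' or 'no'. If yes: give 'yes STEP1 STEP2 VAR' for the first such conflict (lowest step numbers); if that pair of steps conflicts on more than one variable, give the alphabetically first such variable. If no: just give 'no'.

Answer: no

Derivation:
Steps 1,2: same thread (A). No race.
Steps 2,3: A(r=y,w=y) vs C(r=z,w=z). No conflict.
Steps 3,4: same thread (C). No race.
Steps 4,5: C(r=z,w=z) vs B(r=x,w=x). No conflict.
Steps 5,6: B(r=x,w=x) vs A(r=y,w=y). No conflict.
Steps 6,7: A(r=y,w=y) vs B(r=x,w=z). No conflict.
Steps 7,8: B(r=x,w=z) vs A(r=x,w=y). No conflict.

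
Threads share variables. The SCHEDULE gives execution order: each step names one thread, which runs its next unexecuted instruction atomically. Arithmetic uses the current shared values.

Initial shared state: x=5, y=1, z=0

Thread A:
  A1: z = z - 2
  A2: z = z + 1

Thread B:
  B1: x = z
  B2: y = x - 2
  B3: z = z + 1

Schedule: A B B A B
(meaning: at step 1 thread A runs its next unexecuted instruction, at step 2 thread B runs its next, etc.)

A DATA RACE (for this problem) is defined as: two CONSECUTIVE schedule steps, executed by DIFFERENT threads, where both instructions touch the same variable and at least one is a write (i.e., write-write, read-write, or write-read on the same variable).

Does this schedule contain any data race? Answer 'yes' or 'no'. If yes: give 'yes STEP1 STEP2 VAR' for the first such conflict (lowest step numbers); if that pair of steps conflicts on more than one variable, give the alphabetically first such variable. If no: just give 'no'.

Steps 1,2: A(z = z - 2) vs B(x = z). RACE on z (W-R).
Steps 2,3: same thread (B). No race.
Steps 3,4: B(r=x,w=y) vs A(r=z,w=z). No conflict.
Steps 4,5: A(z = z + 1) vs B(z = z + 1). RACE on z (W-W).
First conflict at steps 1,2.

Answer: yes 1 2 z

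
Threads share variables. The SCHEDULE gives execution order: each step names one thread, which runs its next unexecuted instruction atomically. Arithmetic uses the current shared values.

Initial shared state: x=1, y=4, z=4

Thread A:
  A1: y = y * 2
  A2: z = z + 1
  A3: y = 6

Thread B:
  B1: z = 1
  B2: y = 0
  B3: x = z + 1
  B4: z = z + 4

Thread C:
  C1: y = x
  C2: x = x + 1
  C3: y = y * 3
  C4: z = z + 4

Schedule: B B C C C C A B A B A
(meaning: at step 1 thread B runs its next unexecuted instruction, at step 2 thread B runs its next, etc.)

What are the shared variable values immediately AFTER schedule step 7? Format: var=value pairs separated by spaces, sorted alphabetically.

Step 1: thread B executes B1 (z = 1). Shared: x=1 y=4 z=1. PCs: A@0 B@1 C@0
Step 2: thread B executes B2 (y = 0). Shared: x=1 y=0 z=1. PCs: A@0 B@2 C@0
Step 3: thread C executes C1 (y = x). Shared: x=1 y=1 z=1. PCs: A@0 B@2 C@1
Step 4: thread C executes C2 (x = x + 1). Shared: x=2 y=1 z=1. PCs: A@0 B@2 C@2
Step 5: thread C executes C3 (y = y * 3). Shared: x=2 y=3 z=1. PCs: A@0 B@2 C@3
Step 6: thread C executes C4 (z = z + 4). Shared: x=2 y=3 z=5. PCs: A@0 B@2 C@4
Step 7: thread A executes A1 (y = y * 2). Shared: x=2 y=6 z=5. PCs: A@1 B@2 C@4

Answer: x=2 y=6 z=5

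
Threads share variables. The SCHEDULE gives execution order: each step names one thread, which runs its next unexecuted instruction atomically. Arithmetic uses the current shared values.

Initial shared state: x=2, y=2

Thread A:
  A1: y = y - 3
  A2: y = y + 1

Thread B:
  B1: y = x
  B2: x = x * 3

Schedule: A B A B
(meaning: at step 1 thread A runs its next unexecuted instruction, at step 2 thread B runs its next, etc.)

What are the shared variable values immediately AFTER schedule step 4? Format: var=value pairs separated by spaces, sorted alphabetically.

Answer: x=6 y=3

Derivation:
Step 1: thread A executes A1 (y = y - 3). Shared: x=2 y=-1. PCs: A@1 B@0
Step 2: thread B executes B1 (y = x). Shared: x=2 y=2. PCs: A@1 B@1
Step 3: thread A executes A2 (y = y + 1). Shared: x=2 y=3. PCs: A@2 B@1
Step 4: thread B executes B2 (x = x * 3). Shared: x=6 y=3. PCs: A@2 B@2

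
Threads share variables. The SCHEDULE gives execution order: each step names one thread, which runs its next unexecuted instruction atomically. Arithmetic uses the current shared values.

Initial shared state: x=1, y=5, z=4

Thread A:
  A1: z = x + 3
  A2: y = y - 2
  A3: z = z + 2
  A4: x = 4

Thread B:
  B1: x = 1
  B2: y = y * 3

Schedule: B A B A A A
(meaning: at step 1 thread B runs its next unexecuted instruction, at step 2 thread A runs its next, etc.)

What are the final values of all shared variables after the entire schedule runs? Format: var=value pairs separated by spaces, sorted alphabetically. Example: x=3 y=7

Step 1: thread B executes B1 (x = 1). Shared: x=1 y=5 z=4. PCs: A@0 B@1
Step 2: thread A executes A1 (z = x + 3). Shared: x=1 y=5 z=4. PCs: A@1 B@1
Step 3: thread B executes B2 (y = y * 3). Shared: x=1 y=15 z=4. PCs: A@1 B@2
Step 4: thread A executes A2 (y = y - 2). Shared: x=1 y=13 z=4. PCs: A@2 B@2
Step 5: thread A executes A3 (z = z + 2). Shared: x=1 y=13 z=6. PCs: A@3 B@2
Step 6: thread A executes A4 (x = 4). Shared: x=4 y=13 z=6. PCs: A@4 B@2

Answer: x=4 y=13 z=6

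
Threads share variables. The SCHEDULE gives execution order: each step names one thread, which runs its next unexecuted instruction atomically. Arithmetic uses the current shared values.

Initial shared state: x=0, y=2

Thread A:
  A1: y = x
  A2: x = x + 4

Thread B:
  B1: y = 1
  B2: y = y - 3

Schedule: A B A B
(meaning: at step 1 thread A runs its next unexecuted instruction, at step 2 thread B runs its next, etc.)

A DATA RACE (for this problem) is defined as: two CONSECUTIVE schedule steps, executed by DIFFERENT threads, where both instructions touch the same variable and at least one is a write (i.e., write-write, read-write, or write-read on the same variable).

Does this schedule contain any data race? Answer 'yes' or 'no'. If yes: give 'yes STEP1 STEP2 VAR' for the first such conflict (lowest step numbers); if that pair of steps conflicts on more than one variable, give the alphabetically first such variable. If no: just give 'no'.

Steps 1,2: A(y = x) vs B(y = 1). RACE on y (W-W).
Steps 2,3: B(r=-,w=y) vs A(r=x,w=x). No conflict.
Steps 3,4: A(r=x,w=x) vs B(r=y,w=y). No conflict.
First conflict at steps 1,2.

Answer: yes 1 2 y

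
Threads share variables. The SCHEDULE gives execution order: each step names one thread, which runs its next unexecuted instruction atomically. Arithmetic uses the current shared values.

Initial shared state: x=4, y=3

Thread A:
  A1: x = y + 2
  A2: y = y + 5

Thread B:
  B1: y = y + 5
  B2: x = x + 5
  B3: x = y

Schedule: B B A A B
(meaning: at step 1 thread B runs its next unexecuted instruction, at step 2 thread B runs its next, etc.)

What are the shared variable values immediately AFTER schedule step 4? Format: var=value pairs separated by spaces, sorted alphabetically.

Step 1: thread B executes B1 (y = y + 5). Shared: x=4 y=8. PCs: A@0 B@1
Step 2: thread B executes B2 (x = x + 5). Shared: x=9 y=8. PCs: A@0 B@2
Step 3: thread A executes A1 (x = y + 2). Shared: x=10 y=8. PCs: A@1 B@2
Step 4: thread A executes A2 (y = y + 5). Shared: x=10 y=13. PCs: A@2 B@2

Answer: x=10 y=13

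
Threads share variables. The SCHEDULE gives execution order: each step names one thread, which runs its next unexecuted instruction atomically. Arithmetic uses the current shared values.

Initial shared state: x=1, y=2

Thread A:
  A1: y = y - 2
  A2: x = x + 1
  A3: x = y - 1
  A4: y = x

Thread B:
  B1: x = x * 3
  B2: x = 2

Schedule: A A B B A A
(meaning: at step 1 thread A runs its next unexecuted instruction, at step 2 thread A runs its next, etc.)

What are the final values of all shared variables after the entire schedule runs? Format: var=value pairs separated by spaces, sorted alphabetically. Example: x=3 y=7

Answer: x=-1 y=-1

Derivation:
Step 1: thread A executes A1 (y = y - 2). Shared: x=1 y=0. PCs: A@1 B@0
Step 2: thread A executes A2 (x = x + 1). Shared: x=2 y=0. PCs: A@2 B@0
Step 3: thread B executes B1 (x = x * 3). Shared: x=6 y=0. PCs: A@2 B@1
Step 4: thread B executes B2 (x = 2). Shared: x=2 y=0. PCs: A@2 B@2
Step 5: thread A executes A3 (x = y - 1). Shared: x=-1 y=0. PCs: A@3 B@2
Step 6: thread A executes A4 (y = x). Shared: x=-1 y=-1. PCs: A@4 B@2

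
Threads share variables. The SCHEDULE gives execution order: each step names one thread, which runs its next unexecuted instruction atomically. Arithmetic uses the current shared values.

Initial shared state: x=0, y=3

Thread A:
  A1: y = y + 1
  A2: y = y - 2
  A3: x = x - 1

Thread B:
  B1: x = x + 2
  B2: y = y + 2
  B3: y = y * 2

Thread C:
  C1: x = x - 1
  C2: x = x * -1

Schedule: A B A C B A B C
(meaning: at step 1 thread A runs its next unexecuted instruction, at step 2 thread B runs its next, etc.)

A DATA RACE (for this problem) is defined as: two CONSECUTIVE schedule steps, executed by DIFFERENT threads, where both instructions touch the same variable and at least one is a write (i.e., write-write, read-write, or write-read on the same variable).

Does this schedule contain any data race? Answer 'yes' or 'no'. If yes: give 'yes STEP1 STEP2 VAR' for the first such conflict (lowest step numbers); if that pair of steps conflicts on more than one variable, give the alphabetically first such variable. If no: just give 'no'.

Steps 1,2: A(r=y,w=y) vs B(r=x,w=x). No conflict.
Steps 2,3: B(r=x,w=x) vs A(r=y,w=y). No conflict.
Steps 3,4: A(r=y,w=y) vs C(r=x,w=x). No conflict.
Steps 4,5: C(r=x,w=x) vs B(r=y,w=y). No conflict.
Steps 5,6: B(r=y,w=y) vs A(r=x,w=x). No conflict.
Steps 6,7: A(r=x,w=x) vs B(r=y,w=y). No conflict.
Steps 7,8: B(r=y,w=y) vs C(r=x,w=x). No conflict.

Answer: no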